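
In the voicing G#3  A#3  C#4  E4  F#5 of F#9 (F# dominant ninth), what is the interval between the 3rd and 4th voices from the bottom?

minor third

Those voices are C#4 and E4.
From C# to E: 3 semitones over a third = minor.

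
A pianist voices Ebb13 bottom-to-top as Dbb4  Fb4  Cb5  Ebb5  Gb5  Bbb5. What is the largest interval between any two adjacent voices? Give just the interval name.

Adjacent intervals: Dbb4→Fb4 = major third; Fb4→Cb5 = perfect fifth; Cb5→Ebb5 = minor third; Ebb5→Gb5 = major third; Gb5→Bbb5 = minor third.
The largest is Fb4 to Cb5, a perfect fifth (7 semitones).

P5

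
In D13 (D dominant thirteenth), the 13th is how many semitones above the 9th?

7

The chord tones of D13 are D, F♯, A, C, E, B.
E to B is a perfect fifth: 7 semitones.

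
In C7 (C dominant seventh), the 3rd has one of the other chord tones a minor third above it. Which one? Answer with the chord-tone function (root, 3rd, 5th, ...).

5th

C7 is spelled C, E, G, Bb.
The 3rd is E. A minor third above E is G.
G is the chord's 5th.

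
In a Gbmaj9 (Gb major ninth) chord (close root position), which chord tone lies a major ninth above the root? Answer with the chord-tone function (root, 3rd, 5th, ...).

Gbmaj9: Gb-Bb-Db-F-Ab.
The root is Gb. A major ninth above Gb is Ab.
Ab is the chord's 9th.

9th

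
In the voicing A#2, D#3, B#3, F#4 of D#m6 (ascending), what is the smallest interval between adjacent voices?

perfect fourth

Adjacent intervals: A#2→D#3 = perfect fourth; D#3→B#3 = major sixth; B#3→F#4 = diminished fifth.
The smallest is A#2 to D#3, a perfect fourth (5 semitones).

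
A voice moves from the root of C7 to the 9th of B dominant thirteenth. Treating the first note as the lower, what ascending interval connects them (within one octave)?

augmented 1st

C7 has C as its root, and B dominant thirteenth has C# as its 9th.
1 letter names make it a unison; at 1 semitone (a half step wider than perfect) the quality is augmented.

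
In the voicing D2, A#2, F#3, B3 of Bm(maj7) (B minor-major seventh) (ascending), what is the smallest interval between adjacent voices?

Adjacent intervals: D2→A#2 = augmented fifth; A#2→F#3 = minor sixth; F#3→B3 = perfect fourth.
The smallest is F#3 to B3, a perfect fourth (5 semitones).

P4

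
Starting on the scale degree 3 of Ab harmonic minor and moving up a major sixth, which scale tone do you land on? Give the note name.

Ab

The scale is Ab Bb Cb Db Eb Fb G.
The scale degree 3 is Cb; a major sixth above that is Ab — scale degree 1.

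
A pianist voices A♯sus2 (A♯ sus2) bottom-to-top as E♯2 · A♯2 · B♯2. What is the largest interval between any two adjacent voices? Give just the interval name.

Adjacent intervals: E♯2→A♯2 = perfect fourth; A♯2→B♯2 = major second.
The largest is E♯2 to A♯2, a perfect fourth (5 semitones).

perfect fourth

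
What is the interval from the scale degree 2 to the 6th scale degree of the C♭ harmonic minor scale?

diminished fifth

Spelling the C♭ harmonic minor scale: C♭ D♭ E𝄫 F♭ G♭ A𝄫 B♭.
That puts D♭ below A𝄫.
D♭ up to A𝄫 is 6 semitones, a half step narrower than a perfect fifth, so the interval is diminished.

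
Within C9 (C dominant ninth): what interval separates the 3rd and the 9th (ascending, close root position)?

m7

C9: C-E-G-Bb-D.
So we need the interval from E up to D.
7 letter names make it a seventh; at 10 semitones (a half step narrower than major) the quality is minor.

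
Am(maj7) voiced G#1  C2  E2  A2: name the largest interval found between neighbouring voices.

Adjacent intervals: G#1→C2 = diminished fourth; C2→E2 = major third; E2→A2 = perfect fourth.
The largest is E2 to A2, a perfect fourth (5 semitones).

perfect fourth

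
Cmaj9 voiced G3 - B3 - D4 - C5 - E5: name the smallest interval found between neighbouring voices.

Adjacent intervals: G3→B3 = major third; B3→D4 = minor third; D4→C5 = minor seventh; C5→E5 = major third.
The smallest is B3 to D4, a minor third (3 semitones).

minor third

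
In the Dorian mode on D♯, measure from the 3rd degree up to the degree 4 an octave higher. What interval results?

D♯ dorian: D♯ E♯ F♯ G♯ A♯ B♯ C♯.
3rd degree = F♯; scale degree 4 (up an octave) = G♯.
Counting 9 letters and 14 half steps from F♯ gives a major ninth.

M9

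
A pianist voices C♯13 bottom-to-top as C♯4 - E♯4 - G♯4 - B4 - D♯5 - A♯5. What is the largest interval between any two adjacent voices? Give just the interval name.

Adjacent intervals: C♯4→E♯4 = major third; E♯4→G♯4 = minor third; G♯4→B4 = minor third; B4→D♯5 = major third; D♯5→A♯5 = perfect fifth.
The largest is D♯5 to A♯5, a perfect fifth (7 semitones).

perfect fifth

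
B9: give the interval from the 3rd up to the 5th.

minor third

Spelling the chord: B–D#–F#–A–C#.
3rd = D#; 5th = F#.
From D# to F#: 3 semitones over a third = minor.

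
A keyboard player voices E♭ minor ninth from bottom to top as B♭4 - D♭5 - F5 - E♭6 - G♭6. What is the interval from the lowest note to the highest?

The outer voices are B♭4 and G♭6.
13 letter names make it a thirteenth; at 20 semitones (a half step narrower than major) the quality is minor.

minor thirteenth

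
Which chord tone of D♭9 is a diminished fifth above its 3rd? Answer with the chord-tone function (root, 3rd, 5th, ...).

Spelling the chord: D♭–F–A♭–C♭–E♭.
The 3rd is F. A diminished fifth above F is C♭.
C♭ is the chord's 7th.

7th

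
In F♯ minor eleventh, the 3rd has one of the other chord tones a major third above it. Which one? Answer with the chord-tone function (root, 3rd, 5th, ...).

F♯ minor eleventh: F♯–A–C♯–E–G♯–B.
The 3rd is A. A major third above A is C♯.
C♯ is the chord's 5th.

5th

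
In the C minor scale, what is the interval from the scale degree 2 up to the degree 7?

minor sixth

The scale runs C D Eb F G Ab Bb.
Scale degree 2 = D; 7th degree = Bb.
6 letter names make it a sixth; at 8 semitones (a half step narrower than major) the quality is minor.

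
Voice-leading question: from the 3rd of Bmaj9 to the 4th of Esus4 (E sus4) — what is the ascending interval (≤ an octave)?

diminished fifth

Bmaj9 has D# as its 3rd, and Esus4 (E sus4) has A as its 4th.
From D# to A: 6 semitones over a fifth = diminished.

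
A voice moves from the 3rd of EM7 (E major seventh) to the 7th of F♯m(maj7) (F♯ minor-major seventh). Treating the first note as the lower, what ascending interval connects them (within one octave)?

EM7 (E major seventh) has G♯ as its 3rd, and F♯m(maj7) (F♯ minor-major seventh) has E♯ as its 7th.
From G♯ to E♯ is 9 semitones, exactly the major sixth.

major sixth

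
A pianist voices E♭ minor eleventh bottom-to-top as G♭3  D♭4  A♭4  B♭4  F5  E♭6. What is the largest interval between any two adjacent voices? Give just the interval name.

minor seventh

Adjacent intervals: G♭3→D♭4 = perfect fifth; D♭4→A♭4 = perfect fifth; A♭4→B♭4 = major second; B♭4→F5 = perfect fifth; F5→E♭6 = minor seventh.
The largest is F5 to E♭6, a minor seventh (10 semitones).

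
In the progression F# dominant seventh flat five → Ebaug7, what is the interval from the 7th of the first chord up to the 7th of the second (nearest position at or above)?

diminished 7th

F# dominant seventh flat five has E as its 7th, and Ebaug7 has Db as its 7th.
E up to Db is 9 semitones, a whole step narrower than a major seventh, so the interval is diminished.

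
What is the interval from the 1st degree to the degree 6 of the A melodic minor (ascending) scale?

The scale runs A B C D E F# G#.
The 1st degree is A and the 6th scale degree is F#.
Counting 6 letters and 9 half steps from A gives a major sixth.

major sixth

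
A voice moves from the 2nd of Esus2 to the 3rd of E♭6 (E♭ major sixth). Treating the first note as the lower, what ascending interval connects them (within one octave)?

The 2nd of Esus2 is F♯; the 3rd of E♭6 (E♭ major sixth) is G.
From F♯ to G: 1 semitone over a second = minor.

minor second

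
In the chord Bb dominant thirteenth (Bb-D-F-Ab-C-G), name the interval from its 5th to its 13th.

The 5th is F and the 13th is G.
F up to G spans 9 letter names and 14 semitones — a major ninth.

M9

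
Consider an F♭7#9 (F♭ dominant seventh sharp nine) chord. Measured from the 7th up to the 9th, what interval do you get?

Spelling the chord: F♭–A♭–C♭–E𝄫–G.
The 7th is E𝄫 and the 9th is G.
From E𝄫 to G: 5 semitones over a third = augmented.

augmented third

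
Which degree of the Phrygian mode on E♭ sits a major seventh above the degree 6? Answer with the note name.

Bb

The scale is E♭ F♭ G♭ A♭ B♭ C♭ D♭.
The degree 6 is C♭; a major seventh above that is B♭ — scale degree 5.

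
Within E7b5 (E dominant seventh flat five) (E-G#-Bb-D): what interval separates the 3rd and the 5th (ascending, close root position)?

The 3rd is G# and the 5th is Bb.
From G# to Bb: 2 semitones over a third = diminished.

diminished 3rd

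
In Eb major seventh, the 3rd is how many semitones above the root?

4

Spelling the chord: Eb, G, Bb, D.
Eb to G is a major third: 4 semitones.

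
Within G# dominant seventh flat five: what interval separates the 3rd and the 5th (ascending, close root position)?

diminished third

The chord tones of G#7b5 are G#-B#-D-F#.
That puts B# below D.
3 letter names make it a third; at 2 semitones (a whole step narrower than major) the quality is diminished.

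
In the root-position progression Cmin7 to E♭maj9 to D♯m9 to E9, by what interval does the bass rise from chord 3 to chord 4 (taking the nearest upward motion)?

minor 2nd

The roots are D♯ and E.
2 letter names make it a second; at 1 semitone (a half step narrower than major) the quality is minor.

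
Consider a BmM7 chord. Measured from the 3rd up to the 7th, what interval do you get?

A5

BmM7: B–D–F♯–A♯.
The 3rd is D and the 7th is A♯.
D up to A♯ is 8 semitones, a half step wider than a perfect fifth, so the interval is augmented.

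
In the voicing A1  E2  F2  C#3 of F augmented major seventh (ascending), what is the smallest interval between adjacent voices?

Adjacent intervals: A1→E2 = perfect fifth; E2→F2 = minor second; F2→C#3 = augmented fifth.
The smallest is E2 to F2, a minor second (1 semitone).

minor second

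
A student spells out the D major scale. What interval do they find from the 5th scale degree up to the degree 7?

D major: D E F# G A B C#.
5th scale degree = A; scale degree 7 = C#.
From A to C# is 4 semitones, exactly the major third.

major third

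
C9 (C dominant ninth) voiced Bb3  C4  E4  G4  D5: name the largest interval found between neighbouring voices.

P5

Adjacent intervals: Bb3→C4 = major second; C4→E4 = major third; E4→G4 = minor third; G4→D5 = perfect fifth.
The largest is G4 to D5, a perfect fifth (7 semitones).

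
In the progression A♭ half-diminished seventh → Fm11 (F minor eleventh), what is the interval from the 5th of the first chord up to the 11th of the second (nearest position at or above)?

augmented fifth

A♭ half-diminished seventh has E𝄫 as its 5th, and Fm11 (F minor eleventh) has B♭ as its 11th.
From E𝄫 to B♭: 8 semitones over a fifth = augmented.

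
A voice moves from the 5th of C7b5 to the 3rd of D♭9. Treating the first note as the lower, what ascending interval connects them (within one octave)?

major seventh

C7b5 has G♭ as its 5th, and D♭9 has F as its 3rd.
From G♭ to F is 11 semitones, exactly the major seventh.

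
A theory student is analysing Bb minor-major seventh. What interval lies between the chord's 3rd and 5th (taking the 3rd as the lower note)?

The chord tones of BbmM7 (Bb minor-major seventh) are Bb Db F A.
3rd = Db; 5th = F.
From Db to F is 4 semitones, exactly the major third.

major third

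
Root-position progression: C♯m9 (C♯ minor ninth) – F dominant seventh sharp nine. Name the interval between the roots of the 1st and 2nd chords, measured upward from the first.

The roots are C♯ and F.
From C♯ to F: 4 semitones over a fourth = diminished.

d4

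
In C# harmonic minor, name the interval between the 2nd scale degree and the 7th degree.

Spelling C# harmonic minor: C# D# E F# G# A B#.
2nd scale degree = D#; degree 7 = B#.
D# up to B# spans 6 letter names and 9 semitones — a major sixth.

major 6th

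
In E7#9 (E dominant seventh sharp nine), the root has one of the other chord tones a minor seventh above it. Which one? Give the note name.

D

Spelling the chord: E–G#–B–D–F##.
The root is E. A minor seventh above E is D.
D is the chord's 7th.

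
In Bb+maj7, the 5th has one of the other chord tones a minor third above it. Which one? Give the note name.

A

Bb+maj7 (Bb augmented major seventh) is spelled Bb-D-F#-A.
The 5th is F#. A minor third above F# is A.
A is the chord's 7th.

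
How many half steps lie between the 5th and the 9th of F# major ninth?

7

The chord tones of F#maj9 are F# A# C# E# G#.
C# to G# is a perfect fifth: 7 semitones.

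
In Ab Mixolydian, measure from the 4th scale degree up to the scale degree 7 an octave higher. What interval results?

perfect eleventh

The scale runs Ab Bb C Db Eb F Gb.
That puts Db below Gb.
Db up to Gb spans 11 letter names and 17 semitones — a perfect eleventh.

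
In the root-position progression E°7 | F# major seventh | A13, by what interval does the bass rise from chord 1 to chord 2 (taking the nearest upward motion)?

The roots are E and F#.
From E to F# is 2 semitones, exactly the major second.

major second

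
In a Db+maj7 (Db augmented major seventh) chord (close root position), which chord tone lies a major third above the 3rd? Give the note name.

The chord tones of Dbmaj7#5 (Db augmented major seventh) are Db, F, A, C.
The 3rd is F. A major third above F is A.
A is the chord's 5th.

A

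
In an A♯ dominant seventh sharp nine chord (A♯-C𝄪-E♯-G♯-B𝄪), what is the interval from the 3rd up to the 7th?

diminished fifth

3rd = C𝄪; 7th = G♯.
C𝄪 up to G♯ is 6 semitones, a half step narrower than a perfect fifth, so the interval is diminished.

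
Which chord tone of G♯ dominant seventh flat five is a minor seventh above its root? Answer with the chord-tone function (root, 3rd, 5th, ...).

Spelling the chord: G♯-B♯-D-F♯.
The root is G♯. A minor seventh above G♯ is F♯.
F♯ is the chord's 7th.

7th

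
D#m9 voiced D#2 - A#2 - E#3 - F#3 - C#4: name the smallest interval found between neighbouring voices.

Adjacent intervals: D#2→A#2 = perfect fifth; A#2→E#3 = perfect fifth; E#3→F#3 = minor second; F#3→C#4 = perfect fifth.
The smallest is E#3 to F#3, a minor second (1 semitone).

minor 2nd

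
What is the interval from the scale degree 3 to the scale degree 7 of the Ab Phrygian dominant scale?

The scale runs Ab Bbb C Db Eb Fb Gb.
That puts C below Gb.
5 letter names make it a fifth; at 6 semitones (a half step narrower than perfect) the quality is diminished.

diminished fifth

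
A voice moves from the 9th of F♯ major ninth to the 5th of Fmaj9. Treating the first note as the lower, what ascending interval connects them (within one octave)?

diminished fourth

The 9th of F♯ major ninth is G♯; the 5th of Fmaj9 is C.
G♯ up to C is 4 semitones, a half step narrower than a perfect fourth, so the interval is diminished.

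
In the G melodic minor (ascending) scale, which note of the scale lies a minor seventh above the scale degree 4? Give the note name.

The scale is G A Bb C D E F#.
The scale degree 4 is C; a minor seventh above that is Bb — scale degree 3.

Bb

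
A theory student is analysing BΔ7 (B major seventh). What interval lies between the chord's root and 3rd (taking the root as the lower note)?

Spelling the chord: B–D#–F#–A#.
Root = B; 3rd = D#.
Counting 3 letters and 4 half steps from B gives a major third.

major third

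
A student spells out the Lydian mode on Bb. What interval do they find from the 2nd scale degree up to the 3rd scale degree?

major 2nd

Bb lydian: Bb C D E F G A.
That puts C below D.
C up to D spans 2 letter names and 2 semitones — a major second.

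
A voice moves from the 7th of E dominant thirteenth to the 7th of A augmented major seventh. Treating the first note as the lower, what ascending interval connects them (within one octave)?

augmented 4th

E dominant thirteenth has D as its 7th, and A augmented major seventh has G# as its 7th.
4 letter names make it a fourth; at 6 semitones (a half step wider than perfect) the quality is augmented.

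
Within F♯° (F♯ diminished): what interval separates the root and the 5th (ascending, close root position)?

The chord tones of F♯dim are F♯ A C.
That puts F♯ below C.
F♯ up to C is 6 semitones, a half step narrower than a perfect fifth, so the interval is diminished.

d5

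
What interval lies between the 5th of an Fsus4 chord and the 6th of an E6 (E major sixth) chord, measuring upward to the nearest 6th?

Fsus4 has C as its 5th, and E6 (E major sixth) has C♯ as its 6th.
1 letter names make it a unison; at 1 semitone (a half step wider than perfect) the quality is augmented.

augmented unison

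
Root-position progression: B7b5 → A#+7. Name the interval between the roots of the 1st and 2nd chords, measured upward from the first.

The roots are B and A#.
From B to A# is 11 semitones, exactly the major seventh.

M7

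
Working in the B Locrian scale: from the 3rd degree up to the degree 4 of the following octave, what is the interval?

major ninth

Spelling the B Locrian scale: B C D E F G A.
That puts D below E.
D up to E spans 9 letter names and 14 semitones — a major ninth.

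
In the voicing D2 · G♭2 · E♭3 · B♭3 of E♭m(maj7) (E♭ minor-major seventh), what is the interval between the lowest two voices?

diminished 4th

Those voices are D2 and G♭2.
From D to G♭: 4 semitones over a fourth = diminished.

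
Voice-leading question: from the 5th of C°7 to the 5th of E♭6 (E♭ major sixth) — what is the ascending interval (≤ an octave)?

The 5th of C°7 is G♭; the 5th of E♭6 (E♭ major sixth) is B♭.
G♭ up to B♭ spans 3 letter names and 4 semitones — a major third.

major 3rd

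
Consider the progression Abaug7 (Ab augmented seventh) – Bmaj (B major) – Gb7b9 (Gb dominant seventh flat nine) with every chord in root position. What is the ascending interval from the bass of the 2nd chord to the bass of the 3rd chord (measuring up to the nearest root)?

diminished sixth

The roots are B and Gb.
B up to Gb is 7 semitones, a whole step narrower than a major sixth, so the interval is diminished.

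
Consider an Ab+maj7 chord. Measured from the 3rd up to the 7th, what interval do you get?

perfect fifth

Abmaj7#5 is spelled Ab-C-E-G.
3rd = C; 7th = G.
Counting 5 letters and 7 half steps from C gives a perfect fifth.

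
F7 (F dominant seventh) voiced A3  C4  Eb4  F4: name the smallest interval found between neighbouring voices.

Adjacent intervals: A3→C4 = minor third; C4→Eb4 = minor third; Eb4→F4 = major second.
The smallest is Eb4 to F4, a major second (2 semitones).

major second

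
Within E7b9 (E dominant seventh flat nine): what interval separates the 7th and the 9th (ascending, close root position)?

m3

Spelling the chord: E G# B D F.
7th = D; 9th = F.
From D to F: 3 semitones over a third = minor.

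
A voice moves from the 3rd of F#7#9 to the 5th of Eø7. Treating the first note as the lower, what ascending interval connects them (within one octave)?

The 3rd of F#7#9 is A#; the 5th of Eø7 is Bb.
A# up to Bb is 0 semitones, a whole step narrower than a major second, so the interval is diminished.

d2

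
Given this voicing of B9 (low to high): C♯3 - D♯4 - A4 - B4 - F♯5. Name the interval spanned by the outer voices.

perfect 18th

The outer voices are C♯3 and F♯5.
C♯ up to F♯ spans 18 letter names and 29 semitones — a perfect 18th.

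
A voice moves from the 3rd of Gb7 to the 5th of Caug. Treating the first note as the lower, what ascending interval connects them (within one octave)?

The 3rd of Gb7 is Bb; the 5th of Caug is G#.
From Bb to G#: 10 semitones over a sixth = augmented.

augmented sixth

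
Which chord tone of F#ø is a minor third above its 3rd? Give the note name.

F#ø is spelled F# A C E.
The 3rd is A. A minor third above A is C.
C is the chord's 5th.

C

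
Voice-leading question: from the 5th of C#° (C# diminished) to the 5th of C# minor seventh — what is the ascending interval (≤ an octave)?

augmented unison

The 5th of C#° (C# diminished) is G; the 5th of C# minor seventh is G#.
From G to G#: 1 semitone over a unison = augmented.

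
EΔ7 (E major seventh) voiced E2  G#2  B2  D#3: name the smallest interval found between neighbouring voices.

minor 3rd

Adjacent intervals: E2→G#2 = major third; G#2→B2 = minor third; B2→D#3 = major third.
The smallest is G#2 to B2, a minor third (3 semitones).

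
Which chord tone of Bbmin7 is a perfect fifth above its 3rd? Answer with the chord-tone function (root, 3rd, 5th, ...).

7th

Bb-7 (Bb minor seventh): Bb–Db–F–Ab.
The 3rd is Db. A perfect fifth above Db is Ab.
Ab is the chord's 7th.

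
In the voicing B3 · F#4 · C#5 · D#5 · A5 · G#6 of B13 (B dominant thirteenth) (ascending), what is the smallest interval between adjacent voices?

Adjacent intervals: B3→F#4 = perfect fifth; F#4→C#5 = perfect fifth; C#5→D#5 = major second; D#5→A5 = diminished fifth; A5→G#6 = major seventh.
The smallest is C#5 to D#5, a major second (2 semitones).

major second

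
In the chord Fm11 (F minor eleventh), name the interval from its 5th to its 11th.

Fm11 is spelled F–Ab–C–Eb–G–Bb.
That puts C below Bb.
C up to Bb is 10 semitones, a half step narrower than a major seventh, so the interval is minor.

minor seventh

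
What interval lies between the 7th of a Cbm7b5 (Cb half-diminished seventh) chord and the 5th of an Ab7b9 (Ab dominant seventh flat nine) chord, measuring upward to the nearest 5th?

augmented fourth

Cbm7b5 (Cb half-diminished seventh) has Bbb as its 7th, and Ab7b9 (Ab dominant seventh flat nine) has Eb as its 5th.
4 letter names make it a fourth; at 6 semitones (a half step wider than perfect) the quality is augmented.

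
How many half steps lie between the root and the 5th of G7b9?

Spelling the chord: G-B-D-F-Ab.
G to D is a perfect fifth: 7 semitones.

7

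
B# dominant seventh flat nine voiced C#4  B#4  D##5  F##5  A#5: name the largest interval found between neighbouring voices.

M7

Adjacent intervals: C#4→B#4 = major seventh; B#4→D##5 = major third; D##5→F##5 = minor third; F##5→A#5 = minor third.
The largest is C#4 to B#4, a major seventh (11 semitones).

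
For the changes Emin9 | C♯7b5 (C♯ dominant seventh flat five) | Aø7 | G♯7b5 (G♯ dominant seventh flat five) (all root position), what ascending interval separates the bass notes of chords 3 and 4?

The roots are A and G♯.
From A to G♯ is 11 semitones, exactly the major seventh.

major 7th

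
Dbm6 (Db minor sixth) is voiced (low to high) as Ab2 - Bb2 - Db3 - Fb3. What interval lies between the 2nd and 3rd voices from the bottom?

Those voices are Bb2 and Db3.
From Bb to Db: 3 semitones over a third = minor.

minor third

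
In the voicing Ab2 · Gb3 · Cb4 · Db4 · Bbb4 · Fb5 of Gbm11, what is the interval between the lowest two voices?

Those voices are Ab2 and Gb3.
From Ab to Gb: 10 semitones over a seventh = minor.

minor 7th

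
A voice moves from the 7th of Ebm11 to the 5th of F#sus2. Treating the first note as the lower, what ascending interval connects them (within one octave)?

A7

Ebm11 has Db as its 7th, and F#sus2 has C# as its 5th.
From Db to C#: 12 semitones over a seventh = augmented.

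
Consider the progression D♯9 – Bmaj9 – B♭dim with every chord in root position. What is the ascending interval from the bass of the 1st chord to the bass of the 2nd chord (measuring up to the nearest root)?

minor sixth

The roots are D♯ and B.
6 letter names make it a sixth; at 8 semitones (a half step narrower than major) the quality is minor.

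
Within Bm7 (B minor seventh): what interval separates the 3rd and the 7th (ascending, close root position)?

Spelling the chord: B D F# A.
So we need the interval from D up to A.
From D to A is 7 semitones, exactly the perfect fifth.

perfect 5th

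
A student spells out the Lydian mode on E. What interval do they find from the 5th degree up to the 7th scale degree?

major third

The scale runs E F♯ G♯ A♯ B C♯ D♯.
5th degree = B; 7th scale degree = D♯.
From B to D♯ is 4 semitones, exactly the major third.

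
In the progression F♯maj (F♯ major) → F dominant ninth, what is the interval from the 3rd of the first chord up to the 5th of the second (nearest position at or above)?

F♯maj (F♯ major) has A♯ as its 3rd, and F dominant ninth has C as its 5th.
3 letter names make it a third; at 2 semitones (a whole step narrower than major) the quality is diminished.

diminished third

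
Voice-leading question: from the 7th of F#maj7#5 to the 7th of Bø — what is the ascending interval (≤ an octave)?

diminished fourth

The 7th of F#maj7#5 is E#; the 7th of Bø is A.
From E# to A: 4 semitones over a fourth = diminished.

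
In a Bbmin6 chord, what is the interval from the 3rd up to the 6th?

augmented fourth

Spelling the chord: Bb-Db-F-G.
The 3rd is Db and the 6th is G.
Db up to G is 6 semitones, a half step wider than a perfect fourth, so the interval is augmented.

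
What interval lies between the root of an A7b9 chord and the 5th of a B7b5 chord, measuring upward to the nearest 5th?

A7b9 has A as its root, and B7b5 has F as its 5th.
A up to F is 8 semitones, a half step narrower than a major sixth, so the interval is minor.

minor sixth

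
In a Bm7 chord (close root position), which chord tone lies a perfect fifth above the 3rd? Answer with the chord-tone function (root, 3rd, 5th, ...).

B minor seventh: B D F# A.
The 3rd is D. A perfect fifth above D is A.
A is the chord's 7th.

7th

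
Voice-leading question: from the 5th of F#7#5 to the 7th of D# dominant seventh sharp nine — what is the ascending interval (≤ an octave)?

diminished octave

The 5th of F#7#5 is C##; the 7th of D# dominant seventh sharp nine is C#.
C## up to C# is 11 semitones, a half step narrower than a perfect octave, so the interval is diminished.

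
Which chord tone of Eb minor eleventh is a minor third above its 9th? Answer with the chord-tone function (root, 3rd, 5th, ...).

The chord tones of Ebm11 (Eb minor eleventh) are Eb–Gb–Bb–Db–F–Ab.
The 9th is F. A minor third above F is Ab.
Ab is the chord's 11th.

11th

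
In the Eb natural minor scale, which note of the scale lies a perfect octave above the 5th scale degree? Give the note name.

The scale is Eb F Gb Ab Bb Cb Db.
The 5th scale degree is Bb; a perfect octave above that is Bb — scale degree 5.

Bb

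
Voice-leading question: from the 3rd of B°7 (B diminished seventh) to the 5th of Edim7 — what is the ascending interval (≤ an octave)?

minor 6th

The 3rd of B°7 (B diminished seventh) is D; the 5th of Edim7 is Bb.
6 letter names make it a sixth; at 8 semitones (a half step narrower than major) the quality is minor.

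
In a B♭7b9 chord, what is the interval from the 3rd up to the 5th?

minor 3rd

Spelling the chord: B♭–D–F–A♭–C♭.
3rd = D; 5th = F.
From D to F: 3 semitones over a third = minor.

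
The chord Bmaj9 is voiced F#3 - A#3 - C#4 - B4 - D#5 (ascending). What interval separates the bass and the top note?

The outer voices are F#3 and D#5.
F# up to D# spans 13 letter names and 21 semitones — a major thirteenth.

major thirteenth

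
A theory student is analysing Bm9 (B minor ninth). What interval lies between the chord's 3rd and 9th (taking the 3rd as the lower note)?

major 7th

B minor ninth: B, D, F#, A, C#.
The 3rd is D and the 9th is C#.
From D to C# is 11 semitones, exactly the major seventh.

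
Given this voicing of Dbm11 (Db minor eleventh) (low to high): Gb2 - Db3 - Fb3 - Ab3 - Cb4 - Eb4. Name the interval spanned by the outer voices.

The outer voices are Gb2 and Eb4.
From Gb to Eb is 21 semitones, exactly the major thirteenth.

M13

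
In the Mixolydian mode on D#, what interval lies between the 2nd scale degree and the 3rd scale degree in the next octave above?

major ninth

Spelling the Mixolydian mode on D#: D# E# F## G# A# B# C#.
That puts E# below F##.
Counting 9 letters and 14 half steps from E# gives a major ninth.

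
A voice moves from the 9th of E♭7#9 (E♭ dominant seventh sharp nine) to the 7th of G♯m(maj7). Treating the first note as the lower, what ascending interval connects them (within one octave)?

The 9th of E♭7#9 (E♭ dominant seventh sharp nine) is F♯; the 7th of G♯m(maj7) is F𝄪.
1 letter names make it a unison; at 1 semitone (a half step wider than perfect) the quality is augmented.

A1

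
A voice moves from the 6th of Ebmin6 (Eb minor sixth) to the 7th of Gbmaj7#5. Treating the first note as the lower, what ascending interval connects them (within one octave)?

Ebmin6 (Eb minor sixth) has C as its 6th, and Gbmaj7#5 has F as its 7th.
From C to F is 5 semitones, exactly the perfect fourth.

perfect 4th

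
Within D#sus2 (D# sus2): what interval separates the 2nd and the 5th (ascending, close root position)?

The chord tones of D#sus2 (D# sus2) are D#-E#-A#.
That puts E# below A#.
From E# to A# is 5 semitones, exactly the perfect fourth.

P4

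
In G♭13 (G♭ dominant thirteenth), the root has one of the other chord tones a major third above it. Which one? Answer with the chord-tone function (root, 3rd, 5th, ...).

3rd

Spelling the chord: G♭ B♭ D♭ F♭ A♭ E♭.
The root is G♭. A major third above G♭ is B♭.
B♭ is the chord's 3rd.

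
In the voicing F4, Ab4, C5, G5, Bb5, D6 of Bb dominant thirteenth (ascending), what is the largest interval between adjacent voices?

Adjacent intervals: F4→Ab4 = minor third; Ab4→C5 = major third; C5→G5 = perfect fifth; G5→Bb5 = minor third; Bb5→D6 = major third.
The largest is C5 to G5, a perfect fifth (7 semitones).

perfect fifth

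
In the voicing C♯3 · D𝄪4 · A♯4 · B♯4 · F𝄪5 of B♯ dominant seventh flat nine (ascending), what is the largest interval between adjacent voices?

Adjacent intervals: C♯3→D𝄪4 = augmented ninth; D𝄪4→A♯4 = diminished fifth; A♯4→B♯4 = major second; B♯4→F𝄪5 = perfect fifth.
The largest is C♯3 to D𝄪4, an augmented ninth (15 semitones).

augmented ninth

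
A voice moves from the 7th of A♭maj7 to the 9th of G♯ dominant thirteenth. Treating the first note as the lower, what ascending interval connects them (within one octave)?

A♭maj7 has G as its 7th, and G♯ dominant thirteenth has A♯ as its 9th.
2 letter names make it a second; at 3 semitones (a half step wider than major) the quality is augmented.

augmented second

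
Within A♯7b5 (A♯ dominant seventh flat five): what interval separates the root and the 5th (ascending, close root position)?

A♯7b5: A♯ C𝄪 E G♯.
The root is A♯ and the 5th is E.
5 letter names make it a fifth; at 6 semitones (a half step narrower than perfect) the quality is diminished.

diminished 5th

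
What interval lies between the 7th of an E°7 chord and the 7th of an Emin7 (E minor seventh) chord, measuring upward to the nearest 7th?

augmented 1st

The 7th of E°7 is D♭; the 7th of Emin7 (E minor seventh) is D.
D♭ up to D is 1 semitone, a half step wider than a perfect unison, so the interval is augmented.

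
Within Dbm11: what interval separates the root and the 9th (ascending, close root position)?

Dbm11 is spelled Db–Fb–Ab–Cb–Eb–Gb.
So we need the interval from Db up to Eb.
Db up to Eb spans 9 letter names and 14 semitones — a major ninth.

major ninth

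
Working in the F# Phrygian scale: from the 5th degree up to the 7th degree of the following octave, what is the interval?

minor tenth

The scale runs F# G A B C# D E.
The 5th degree is C# and the 7th scale degree (up an octave) is E.
10 letter names make it a tenth; at 15 semitones (a half step narrower than major) the quality is minor.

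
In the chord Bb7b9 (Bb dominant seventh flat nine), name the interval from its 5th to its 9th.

diminished fifth

Bb7b9 (Bb dominant seventh flat nine) is spelled Bb D F Ab Cb.
The 5th is F and the 9th is Cb.
F up to Cb is 6 semitones, a half step narrower than a perfect fifth, so the interval is diminished.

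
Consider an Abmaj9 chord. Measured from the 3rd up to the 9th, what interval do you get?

The chord tones of Abmaj9 are Ab-C-Eb-G-Bb.
So we need the interval from C up to Bb.
From C to Bb: 10 semitones over a seventh = minor.

minor seventh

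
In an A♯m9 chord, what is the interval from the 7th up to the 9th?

major third

Spelling the chord: A♯ C♯ E♯ G♯ B♯.
The 7th is G♯ and the 9th is B♯.
From G♯ to B♯ is 4 semitones, exactly the major third.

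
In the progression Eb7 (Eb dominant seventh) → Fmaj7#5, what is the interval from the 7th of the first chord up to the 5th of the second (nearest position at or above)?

Eb7 (Eb dominant seventh) has Db as its 7th, and Fmaj7#5 has C# as its 5th.
From Db to C#: 12 semitones over a seventh = augmented.

A7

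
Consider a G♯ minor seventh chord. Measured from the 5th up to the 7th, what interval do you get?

The chord tones of G♯-7 (G♯ minor seventh) are G♯–B–D♯–F♯.
So we need the interval from D♯ up to F♯.
D♯ up to F♯ is 3 semitones, a half step narrower than a major third, so the interval is minor.

minor third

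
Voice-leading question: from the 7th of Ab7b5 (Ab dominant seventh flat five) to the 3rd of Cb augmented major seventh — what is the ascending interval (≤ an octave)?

The 7th of Ab7b5 (Ab dominant seventh flat five) is Gb; the 3rd of Cb augmented major seventh is Eb.
Counting 6 letters and 9 half steps from Gb gives a major sixth.

major 6th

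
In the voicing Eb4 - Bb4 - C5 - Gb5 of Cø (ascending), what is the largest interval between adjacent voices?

Adjacent intervals: Eb4→Bb4 = perfect fifth; Bb4→C5 = major second; C5→Gb5 = diminished fifth.
The largest is Eb4 to Bb4, a perfect fifth (7 semitones).

perfect fifth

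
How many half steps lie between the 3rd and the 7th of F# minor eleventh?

Spelling the chord: F#–A–C#–E–G#–B.
A to E is a perfect fifth: 7 semitones.

7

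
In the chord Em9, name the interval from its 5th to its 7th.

Spelling the chord: E, G, B, D, F#.
The 5th is B and the 7th is D.
3 letter names make it a third; at 3 semitones (a half step narrower than major) the quality is minor.

minor third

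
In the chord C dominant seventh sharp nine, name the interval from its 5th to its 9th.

Spelling the chord: C, E, G, Bb, D#.
So we need the interval from G up to D#.
From G to D#: 8 semitones over a fifth = augmented.

augmented fifth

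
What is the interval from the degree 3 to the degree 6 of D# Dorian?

augmented fourth

Spelling D# Dorian: D# E# F# G# A# B# C#.
Degree 3 = F#; 6th scale degree = B#.
4 letter names make it a fourth; at 6 semitones (a half step wider than perfect) the quality is augmented.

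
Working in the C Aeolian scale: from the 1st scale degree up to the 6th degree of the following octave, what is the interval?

m13

The scale runs C D E♭ F G A♭ B♭.
That puts C below A♭.
C up to A♭ is 20 semitones, a half step narrower than a major thirteenth, so the interval is minor.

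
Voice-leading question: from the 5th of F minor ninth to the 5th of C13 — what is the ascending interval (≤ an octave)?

F minor ninth has C as its 5th, and C13 has G as its 5th.
From C to G is 7 semitones, exactly the perfect fifth.

perfect fifth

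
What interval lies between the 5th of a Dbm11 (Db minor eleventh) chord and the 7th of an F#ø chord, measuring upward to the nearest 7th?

The 5th of Dbm11 (Db minor eleventh) is Ab; the 7th of F#ø is E.
Ab up to E is 8 semitones, a half step wider than a perfect fifth, so the interval is augmented.

augmented 5th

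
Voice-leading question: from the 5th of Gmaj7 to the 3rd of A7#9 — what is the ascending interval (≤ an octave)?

Gmaj7 has D as its 5th, and A7#9 has C# as its 3rd.
From D to C# is 11 semitones, exactly the major seventh.

M7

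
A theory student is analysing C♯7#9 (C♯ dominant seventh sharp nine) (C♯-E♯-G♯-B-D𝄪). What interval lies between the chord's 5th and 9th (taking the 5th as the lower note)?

That puts G♯ below D𝄪.
G♯ up to D𝄪 is 8 semitones, a half step wider than a perfect fifth, so the interval is augmented.

augmented fifth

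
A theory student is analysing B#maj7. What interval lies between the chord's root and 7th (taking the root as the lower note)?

major seventh

The chord tones of B#maj7 are B#–D##–F##–A##.
The root is B# and the 7th is A##.
Counting 7 letters and 11 half steps from B# gives a major seventh.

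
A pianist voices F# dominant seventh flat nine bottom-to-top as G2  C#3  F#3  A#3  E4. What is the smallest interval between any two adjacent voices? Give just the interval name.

Adjacent intervals: G2→C#3 = augmented fourth; C#3→F#3 = perfect fourth; F#3→A#3 = major third; A#3→E4 = diminished fifth.
The smallest is F#3 to A#3, a major third (4 semitones).

M3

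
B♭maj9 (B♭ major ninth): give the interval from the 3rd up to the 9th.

minor seventh

B♭maj9: B♭, D, F, A, C.
So we need the interval from D up to C.
7 letter names make it a seventh; at 10 semitones (a half step narrower than major) the quality is minor.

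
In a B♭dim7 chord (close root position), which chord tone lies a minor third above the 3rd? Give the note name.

Fb

The chord tones of B♭dim7 (B♭ diminished seventh) are B♭, D♭, F♭, A𝄫.
The 3rd is D♭. A minor third above D♭ is F♭.
F♭ is the chord's 5th.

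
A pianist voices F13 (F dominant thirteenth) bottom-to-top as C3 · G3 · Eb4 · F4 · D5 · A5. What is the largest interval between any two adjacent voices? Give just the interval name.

Adjacent intervals: C3→G3 = perfect fifth; G3→Eb4 = minor sixth; Eb4→F4 = major second; F4→D5 = major sixth; D5→A5 = perfect fifth.
The largest is F4 to D5, a major sixth (9 semitones).

major sixth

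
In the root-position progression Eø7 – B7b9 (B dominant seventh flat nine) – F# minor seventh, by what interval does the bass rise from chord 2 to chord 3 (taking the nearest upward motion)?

P5

The roots are B and F#.
From B to F# is 7 semitones, exactly the perfect fifth.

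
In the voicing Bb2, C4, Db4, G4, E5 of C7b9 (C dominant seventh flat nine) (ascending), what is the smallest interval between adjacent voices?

m2

Adjacent intervals: Bb2→C4 = major ninth; C4→Db4 = minor second; Db4→G4 = augmented fourth; G4→E5 = major sixth.
The smallest is C4 to Db4, a minor second (1 semitone).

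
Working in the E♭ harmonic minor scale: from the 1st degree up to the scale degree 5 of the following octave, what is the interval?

Spelling the E♭ harmonic minor scale: E♭ F G♭ A♭ B♭ C♭ D.
So we need the interval from E♭ up to B♭.
E♭ up to B♭ spans 12 letter names and 19 semitones — a perfect twelfth.

P12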